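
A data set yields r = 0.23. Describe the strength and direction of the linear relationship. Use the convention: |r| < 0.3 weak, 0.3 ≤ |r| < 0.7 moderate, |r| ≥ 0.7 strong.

r = 0.23 > 0 so the relationship is positive.
|r| = 0.23, which falls in the weak range.

weak positive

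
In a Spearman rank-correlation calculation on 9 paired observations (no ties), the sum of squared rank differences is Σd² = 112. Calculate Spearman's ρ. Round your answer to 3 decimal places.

ρ = 1 − 6Σd² / [n(n²−1)] = 1 − 6×112 / (9×80)
  = 1 − 672/720 = 1 − 0.9333 ≈ 0.067

0.067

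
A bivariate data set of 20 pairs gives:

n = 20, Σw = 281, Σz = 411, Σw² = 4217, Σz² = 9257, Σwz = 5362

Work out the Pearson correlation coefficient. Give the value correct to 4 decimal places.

-0.8834

r = (nΣwz − ΣwΣz) / √[(nΣw² − (Σw)²)(nΣz² − (Σz)²)]
Numerator: 20×5362 − 281×411 = -8251
Denominator: √[(84340 − 78961)(185140 − 168921)] = √[5379 × 16219] = 9340.3427
r = -8251 / 9340.3427 ≈ -0.8834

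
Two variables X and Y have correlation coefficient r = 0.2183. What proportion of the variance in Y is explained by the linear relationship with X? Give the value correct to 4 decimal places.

0.0477

r² = (0.2183)² = 0.0477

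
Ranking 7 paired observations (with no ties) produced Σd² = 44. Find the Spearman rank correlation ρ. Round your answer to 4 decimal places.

0.2143

ρ = 1 − 6Σd² / [n(n²−1)] = 1 − 6×44 / (7×48)
  = 1 − 264/336 = 1 − 0.78571 ≈ 0.2143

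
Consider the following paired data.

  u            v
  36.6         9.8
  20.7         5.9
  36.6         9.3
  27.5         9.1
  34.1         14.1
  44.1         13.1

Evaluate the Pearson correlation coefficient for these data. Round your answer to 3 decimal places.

0.749

n = 6, Σu = 199.6, Σv = 61.3, Σu² = 6971.48, Σv² = 670.57, Σuv = 2129.96
nΣuv − ΣuΣv = 12779.76 − 12235.48 = 544.28
nΣu² − (Σu)² = 41828.88 − 39840.16 = 1988.72; nΣv² − (Σv)² = 4023.42 − 3757.69 = 265.73
r = 544.28 / √(1988.72 × 265.73) = 544.28 / 726.9543 ≈ 0.749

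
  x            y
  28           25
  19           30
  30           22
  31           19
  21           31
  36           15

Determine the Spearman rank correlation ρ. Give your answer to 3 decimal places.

-0.943

Rank x: 3, 1, 4, 5, 2, 6
Rank y: 4, 5, 3, 2, 6, 1
d = rank(x) − rank(y): -1, -4, 1, 3, -4, 5; Σd² = 68
ρ = 1 − 6Σd² / [n(n²−1)] = 1 − 6×68 / (6×35) = 1 − 408/210 ≈ -0.943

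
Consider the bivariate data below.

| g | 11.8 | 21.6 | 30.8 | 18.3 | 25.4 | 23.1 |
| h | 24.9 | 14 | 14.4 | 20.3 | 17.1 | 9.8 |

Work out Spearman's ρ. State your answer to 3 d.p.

Rank g: 1, 3, 6, 2, 5, 4
Rank h: 6, 2, 3, 5, 4, 1
d = rank(g) − rank(h): -5, 1, 3, -3, 1, 3; Σd² = 54
ρ = 1 − 6Σd² / [n(n²−1)] = 1 − 6×54 / (6×35) = 1 − 324/210 ≈ -0.543

-0.543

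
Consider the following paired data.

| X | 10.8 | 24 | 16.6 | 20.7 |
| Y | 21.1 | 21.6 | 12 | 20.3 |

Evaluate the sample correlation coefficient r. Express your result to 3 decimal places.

0.179

n = 4, ΣX = 72.1, ΣY = 75, ΣX² = 1396.69, ΣY² = 1467.86, ΣXY = 1365.69
nΣXY − ΣXΣY = 5462.76 − 5407.5 = 55.26
nΣX² − (ΣX)² = 5586.76 − 5198.41 = 388.35; nΣY² − (ΣY)² = 5871.44 − 5625 = 246.44
r = 55.26 / √(388.35 × 246.44) = 55.26 / 309.3622 ≈ 0.179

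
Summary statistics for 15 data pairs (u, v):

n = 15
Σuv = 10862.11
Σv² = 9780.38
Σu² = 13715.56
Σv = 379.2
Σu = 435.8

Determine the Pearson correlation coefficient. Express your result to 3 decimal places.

-0.342

r = (nΣuv − ΣuΣv) / √[(nΣu² − (Σu)²)(nΣv² − (Σv)²)]
Numerator: 15×10862.11 − 435.8×379.2 = -2323.71
Denominator: √[(205733.4 − 189921.64)(146705.7 − 143792.64)] = √[15811.76 × 2913.06] = 6786.7964
r = -2323.71 / 6786.7964 ≈ -0.342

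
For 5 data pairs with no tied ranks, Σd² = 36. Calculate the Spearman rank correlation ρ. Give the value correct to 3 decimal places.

-0.800

ρ = 1 − 6Σd² / [n(n²−1)] = 1 − 6×36 / (5×24)
  = 1 − 216/120 = 1 − 1.8000 ≈ -0.800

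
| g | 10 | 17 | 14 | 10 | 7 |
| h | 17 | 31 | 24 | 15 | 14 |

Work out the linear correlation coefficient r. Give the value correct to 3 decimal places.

0.972

n = 5, Σg = 58, Σh = 101, Σg² = 734, Σh² = 2247, Σgh = 1281
nΣgh − ΣgΣh = 6405 − 5858 = 547
nΣg² − (Σg)² = 3670 − 3364 = 306; nΣh² − (Σh)² = 11235 − 10201 = 1034
r = 547 / √(306 × 1034) = 547 / 562.4980 ≈ 0.972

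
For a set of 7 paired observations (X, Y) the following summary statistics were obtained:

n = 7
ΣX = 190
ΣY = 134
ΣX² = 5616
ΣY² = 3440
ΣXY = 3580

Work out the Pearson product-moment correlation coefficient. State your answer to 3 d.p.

r = (nΣXY − ΣXΣY) / √[(nΣX² − (ΣX)²)(nΣY² − (ΣY)²)]
Numerator: 7×3580 − 190×134 = -400
Denominator: √[(39312 − 36100)(24080 − 17956)] = √[3212 × 6124] = 4435.1198
r = -400 / 4435.1198 ≈ -0.090

-0.090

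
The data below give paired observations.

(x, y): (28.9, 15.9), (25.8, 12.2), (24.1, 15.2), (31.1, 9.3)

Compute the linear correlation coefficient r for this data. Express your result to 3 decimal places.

-0.541

n = 4, Σx = 109.9, Σy = 52.6, Σx² = 3048.87, Σy² = 719.18, Σxy = 1429.82
nΣxy − ΣxΣy = 5719.28 − 5780.74 = -61.46
nΣx² − (Σx)² = 12195.48 − 12078.01 = 117.47; nΣy² − (Σy)² = 2876.72 − 2766.76 = 109.96
r = -61.46 / √(117.47 × 109.96) = -61.46 / 113.6530 ≈ -0.541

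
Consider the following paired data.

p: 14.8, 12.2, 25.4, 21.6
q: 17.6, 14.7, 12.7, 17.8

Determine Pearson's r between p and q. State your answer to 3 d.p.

-0.334

n = 4, Σp = 74, Σq = 62.8, Σp² = 1479.6, Σq² = 1003.98, Σpq = 1146.88
nΣpq − ΣpΣq = 4587.52 − 4647.2 = -59.68
nΣp² − (Σp)² = 5918.4 − 5476 = 442.4; nΣq² − (Σq)² = 4015.92 − 3943.84 = 72.08
r = -59.68 / √(442.4 × 72.08) = -59.68 / 178.5727 ≈ -0.334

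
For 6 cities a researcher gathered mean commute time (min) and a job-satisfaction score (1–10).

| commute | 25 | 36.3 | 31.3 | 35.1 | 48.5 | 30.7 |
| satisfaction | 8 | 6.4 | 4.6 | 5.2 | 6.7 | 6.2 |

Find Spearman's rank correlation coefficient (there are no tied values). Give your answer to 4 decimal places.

-0.0286

Rank commute: 1, 5, 3, 4, 6, 2
Rank satisfaction: 6, 4, 1, 2, 5, 3
d = rank(commute) − rank(satisfaction): -5, 1, 2, 2, 1, -1; Σd² = 36
ρ = 1 − 6Σd² / [n(n²−1)] = 1 − 6×36 / (6×35) = 1 − 216/210 ≈ -0.0286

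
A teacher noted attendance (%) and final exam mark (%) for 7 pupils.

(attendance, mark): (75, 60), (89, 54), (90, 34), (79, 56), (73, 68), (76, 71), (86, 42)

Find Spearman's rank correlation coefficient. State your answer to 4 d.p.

-0.8571

Rank attendance: 2, 6, 7, 4, 1, 3, 5
Rank mark: 5, 3, 1, 4, 6, 7, 2
d = rank(attendance) − rank(mark): -3, 3, 6, 0, -5, -4, 3; Σd² = 104
ρ = 1 − 6Σd² / [n(n²−1)] = 1 − 6×104 / (7×48) = 1 − 624/336 ≈ -0.8571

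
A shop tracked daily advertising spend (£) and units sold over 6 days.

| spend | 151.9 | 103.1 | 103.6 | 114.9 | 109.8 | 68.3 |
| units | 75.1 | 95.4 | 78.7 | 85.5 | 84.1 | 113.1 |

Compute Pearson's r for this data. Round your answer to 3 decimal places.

n = 6, Σx = 651.6, Σy = 531.9, Σx² = 74359.12, Σy² = 48109.53, Σxy = 56179.61
nΣxy − ΣxΣy = 337077.66 − 346586.04 = -9508.38
nΣx² − (Σx)² = 446154.72 − 424582.56 = 21572.16; nΣy² − (Σy)² = 288657.18 − 282917.61 = 5739.57
r = -9508.38 / √(21572.16 × 5739.57) = -9508.38 / 11127.2154 ≈ -0.855

-0.855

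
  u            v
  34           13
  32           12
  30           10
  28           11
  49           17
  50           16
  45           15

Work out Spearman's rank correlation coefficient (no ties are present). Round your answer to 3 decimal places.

0.929

Rank u: 4, 3, 2, 1, 6, 7, 5
Rank v: 4, 3, 1, 2, 7, 6, 5
d = rank(u) − rank(v): 0, 0, 1, -1, -1, 1, 0; Σd² = 4
ρ = 1 − 6Σd² / [n(n²−1)] = 1 − 6×4 / (7×48) = 1 − 24/336 ≈ 0.929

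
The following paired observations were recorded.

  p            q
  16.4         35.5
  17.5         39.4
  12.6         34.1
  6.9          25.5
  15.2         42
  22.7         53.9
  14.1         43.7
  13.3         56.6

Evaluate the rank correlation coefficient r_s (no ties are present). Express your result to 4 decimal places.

0.4286

Rank p: 6, 7, 2, 1, 5, 8, 4, 3
Rank q: 3, 4, 2, 1, 5, 7, 6, 8
d = rank(p) − rank(q): 3, 3, 0, 0, 0, 1, -2, -5; Σd² = 48
ρ = 1 − 6Σd² / [n(n²−1)] = 1 − 6×48 / (8×63) = 1 − 288/504 ≈ 0.4286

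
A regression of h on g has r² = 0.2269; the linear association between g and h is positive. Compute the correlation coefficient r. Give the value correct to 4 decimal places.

0.4763

|r| = √0.2269 = 0.4763
The association is positive, so r = 0.4763.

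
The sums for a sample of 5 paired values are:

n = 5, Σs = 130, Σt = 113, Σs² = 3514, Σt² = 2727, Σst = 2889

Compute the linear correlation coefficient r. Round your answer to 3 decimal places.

r = (nΣst − ΣsΣt) / √[(nΣs² − (Σs)²)(nΣt² − (Σt)²)]
Numerator: 5×2889 − 130×113 = -245
Denominator: √[(17570 − 16900)(13635 − 12769)] = √[670 × 866] = 761.7217
r = -245 / 761.7217 ≈ -0.322

-0.322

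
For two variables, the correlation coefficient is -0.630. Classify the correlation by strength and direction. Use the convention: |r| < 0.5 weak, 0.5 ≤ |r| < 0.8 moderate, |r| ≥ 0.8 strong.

r = -0.630 < 0 so the relationship is negative.
|r| = 0.630, which falls in the moderate range.

moderate negative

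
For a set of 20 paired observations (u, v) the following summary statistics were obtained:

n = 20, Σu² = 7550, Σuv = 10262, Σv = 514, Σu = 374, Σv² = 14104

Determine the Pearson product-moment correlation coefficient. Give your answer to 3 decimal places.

0.922

r = (nΣuv − ΣuΣv) / √[(nΣu² − (Σu)²)(nΣv² − (Σv)²)]
Numerator: 20×10262 − 374×514 = 13004
Denominator: √[(151000 − 139876)(282080 − 264196)] = √[11124 × 17884] = 14104.6665
r = 13004 / 14104.6665 ≈ 0.922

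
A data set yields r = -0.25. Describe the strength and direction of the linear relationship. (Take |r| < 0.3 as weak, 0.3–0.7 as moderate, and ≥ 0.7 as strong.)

weak negative

r = -0.25 < 0 so the relationship is negative.
|r| = 0.25, which falls in the weak range.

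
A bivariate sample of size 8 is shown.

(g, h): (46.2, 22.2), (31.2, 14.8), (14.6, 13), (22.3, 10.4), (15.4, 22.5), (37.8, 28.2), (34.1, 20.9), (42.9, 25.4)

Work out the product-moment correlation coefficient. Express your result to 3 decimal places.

n = 8, Σg = 244.5, Σh = 157.4, Σg² = 8487.55, Σh² = 3372.5, Σgh = 5123.93
nΣgh − ΣgΣh = 40991.44 − 38484.3 = 2507.14
nΣg² − (Σg)² = 67900.4 − 59780.25 = 8120.15; nΣh² − (Σh)² = 26980 − 24774.76 = 2205.24
r = 2507.14 / √(8120.15 × 2205.24) = 2507.14 / 4231.6521 ≈ 0.592

0.592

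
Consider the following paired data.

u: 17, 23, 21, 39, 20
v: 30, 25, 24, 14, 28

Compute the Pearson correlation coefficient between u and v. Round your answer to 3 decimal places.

n = 5, Σu = 120, Σv = 121, Σu² = 3180, Σv² = 3081, Σuv = 2695
nΣuv − ΣuΣv = 13475 − 14520 = -1045
nΣu² − (Σu)² = 15900 − 14400 = 1500; nΣv² − (Σv)² = 15405 − 14641 = 764
r = -1045 / √(1500 × 764) = -1045 / 1070.5139 ≈ -0.976

-0.976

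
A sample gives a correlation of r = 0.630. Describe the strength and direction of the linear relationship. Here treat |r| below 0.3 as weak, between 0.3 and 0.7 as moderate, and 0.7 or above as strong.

moderate positive

r = 0.630 > 0 so the relationship is positive.
|r| = 0.630, which falls in the moderate range.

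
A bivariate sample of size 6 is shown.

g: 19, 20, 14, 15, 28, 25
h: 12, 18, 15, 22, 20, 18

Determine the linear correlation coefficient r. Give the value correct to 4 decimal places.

0.2095

n = 6, Σg = 121, Σh = 105, Σg² = 2591, Σh² = 1901, Σgh = 2138
nΣgh − ΣgΣh = 12828 − 12705 = 123
nΣg² − (Σg)² = 15546 − 14641 = 905; nΣh² − (Σh)² = 11406 − 11025 = 381
r = 123 / √(905 × 381) = 123 / 587.2010 ≈ 0.2095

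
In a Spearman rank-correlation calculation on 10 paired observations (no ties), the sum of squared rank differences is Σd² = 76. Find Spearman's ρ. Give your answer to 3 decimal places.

0.539

ρ = 1 − 6Σd² / [n(n²−1)] = 1 − 6×76 / (10×99)
  = 1 − 456/990 = 1 − 0.4606 ≈ 0.539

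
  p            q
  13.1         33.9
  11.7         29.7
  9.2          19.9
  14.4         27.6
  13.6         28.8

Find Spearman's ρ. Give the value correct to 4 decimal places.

Rank p: 3, 2, 1, 5, 4
Rank q: 5, 4, 1, 2, 3
d = rank(p) − rank(q): -2, -2, 0, 3, 1; Σd² = 18
ρ = 1 − 6Σd² / [n(n²−1)] = 1 − 6×18 / (5×24) = 1 − 108/120 ≈ 0.1000

0.1000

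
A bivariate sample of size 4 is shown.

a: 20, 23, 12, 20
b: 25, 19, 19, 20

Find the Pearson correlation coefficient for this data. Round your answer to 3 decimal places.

0.215

n = 4, Σa = 75, Σb = 83, Σa² = 1473, Σb² = 1747, Σab = 1565
nΣab − ΣaΣb = 6260 − 6225 = 35
nΣa² − (Σa)² = 5892 − 5625 = 267; nΣb² − (Σb)² = 6988 − 6889 = 99
r = 35 / √(267 × 99) = 35 / 162.5823 ≈ 0.215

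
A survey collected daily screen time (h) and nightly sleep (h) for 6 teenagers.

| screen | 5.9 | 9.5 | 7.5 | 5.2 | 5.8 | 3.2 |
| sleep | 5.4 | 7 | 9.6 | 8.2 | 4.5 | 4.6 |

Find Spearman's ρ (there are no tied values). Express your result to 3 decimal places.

Rank screen: 4, 6, 5, 2, 3, 1
Rank sleep: 3, 4, 6, 5, 1, 2
d = rank(screen) − rank(sleep): 1, 2, -1, -3, 2, -1; Σd² = 20
ρ = 1 − 6Σd² / [n(n²−1)] = 1 − 6×20 / (6×35) = 1 − 120/210 ≈ 0.429

0.429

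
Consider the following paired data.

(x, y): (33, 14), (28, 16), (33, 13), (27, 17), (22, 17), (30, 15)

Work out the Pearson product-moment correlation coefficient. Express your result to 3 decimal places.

n = 6, Σx = 173, Σy = 92, Σx² = 5075, Σy² = 1424, Σxy = 2622
nΣxy − ΣxΣy = 15732 − 15916 = -184
nΣx² − (Σx)² = 30450 − 29929 = 521; nΣy² − (Σy)² = 8544 − 8464 = 80
r = -184 / √(521 × 80) = -184 / 204.1568 ≈ -0.901

-0.901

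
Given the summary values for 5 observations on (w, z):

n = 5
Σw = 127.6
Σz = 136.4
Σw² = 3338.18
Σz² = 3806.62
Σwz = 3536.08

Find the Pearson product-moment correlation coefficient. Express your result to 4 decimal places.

0.6589

r = (nΣwz − ΣwΣz) / √[(nΣw² − (Σw)²)(nΣz² − (Σz)²)]
Numerator: 5×3536.08 − 127.6×136.4 = 275.76
Denominator: √[(16690.9 − 16281.76)(19033.1 − 18604.96)] = √[409.14 × 428.14] = 418.5322
r = 275.76 / 418.5322 ≈ 0.6589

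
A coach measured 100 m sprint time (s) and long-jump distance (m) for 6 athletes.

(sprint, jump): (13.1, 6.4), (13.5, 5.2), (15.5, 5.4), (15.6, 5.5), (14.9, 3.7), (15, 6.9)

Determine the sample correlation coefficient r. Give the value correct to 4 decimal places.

-0.1877

n = 6, Σx = 87.6, Σy = 33.1, Σx² = 1284.48, Σy² = 188.71, Σxy = 482.17
nΣxy − ΣxΣy = 2893.02 − 2899.56 = -6.54
nΣx² − (Σx)² = 7706.88 − 7673.76 = 33.12; nΣy² − (Σy)² = 1132.26 − 1095.61 = 36.65
r = -6.54 / √(33.12 × 36.65) = -6.54 / 34.8403 ≈ -0.1877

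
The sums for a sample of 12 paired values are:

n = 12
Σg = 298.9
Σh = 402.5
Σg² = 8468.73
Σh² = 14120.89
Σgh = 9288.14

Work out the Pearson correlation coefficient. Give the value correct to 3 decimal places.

r = (nΣgh − ΣgΣh) / √[(nΣg² − (Σg)²)(nΣh² − (Σh)²)]
Numerator: 12×9288.14 − 298.9×402.5 = -8849.57
Denominator: √[(101624.76 − 89341.21)(169450.68 − 162006.25)] = √[12283.55 × 7444.43] = 9562.6371
r = -8849.57 / 9562.6371 ≈ -0.925

-0.925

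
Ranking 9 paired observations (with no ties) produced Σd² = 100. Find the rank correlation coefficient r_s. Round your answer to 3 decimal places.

0.167

ρ = 1 − 6Σd² / [n(n²−1)] = 1 − 6×100 / (9×80)
  = 1 − 600/720 = 1 − 0.8333 ≈ 0.167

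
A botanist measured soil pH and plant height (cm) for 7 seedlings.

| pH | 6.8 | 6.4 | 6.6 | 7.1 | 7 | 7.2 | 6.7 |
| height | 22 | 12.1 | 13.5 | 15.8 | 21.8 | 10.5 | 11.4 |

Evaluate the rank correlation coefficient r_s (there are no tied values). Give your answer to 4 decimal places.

0.0000

Rank pH: 4, 1, 2, 6, 5, 7, 3
Rank height: 7, 3, 4, 5, 6, 1, 2
d = rank(pH) − rank(height): -3, -2, -2, 1, -1, 6, 1; Σd² = 56
ρ = 1 − 6Σd² / [n(n²−1)] = 1 − 6×56 / (7×48) = 1 − 336/336 ≈ 0.0000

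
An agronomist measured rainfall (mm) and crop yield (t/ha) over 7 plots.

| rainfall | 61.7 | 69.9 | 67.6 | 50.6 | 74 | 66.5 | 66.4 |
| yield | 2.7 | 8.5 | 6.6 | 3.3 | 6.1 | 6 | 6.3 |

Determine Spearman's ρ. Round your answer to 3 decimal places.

Rank rainfall: 2, 6, 5, 1, 7, 4, 3
Rank yield: 1, 7, 6, 2, 4, 3, 5
d = rank(rainfall) − rank(yield): 1, -1, -1, -1, 3, 1, -2; Σd² = 18
ρ = 1 − 6Σd² / [n(n²−1)] = 1 − 6×18 / (7×48) = 1 − 108/336 ≈ 0.679

0.679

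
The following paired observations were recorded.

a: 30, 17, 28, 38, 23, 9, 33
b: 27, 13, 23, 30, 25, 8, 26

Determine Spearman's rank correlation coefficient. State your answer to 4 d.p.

Rank a: 5, 2, 4, 7, 3, 1, 6
Rank b: 6, 2, 3, 7, 4, 1, 5
d = rank(a) − rank(b): -1, 0, 1, 0, -1, 0, 1; Σd² = 4
ρ = 1 − 6Σd² / [n(n²−1)] = 1 − 6×4 / (7×48) = 1 − 24/336 ≈ 0.9286

0.9286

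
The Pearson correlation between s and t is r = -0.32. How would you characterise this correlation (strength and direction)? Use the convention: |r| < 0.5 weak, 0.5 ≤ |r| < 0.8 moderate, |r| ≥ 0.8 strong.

weak negative

r = -0.32 < 0 so the relationship is negative.
|r| = 0.32, which falls in the weak range.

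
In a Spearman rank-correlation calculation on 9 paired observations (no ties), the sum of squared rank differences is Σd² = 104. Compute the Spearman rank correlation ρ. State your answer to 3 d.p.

0.133

ρ = 1 − 6Σd² / [n(n²−1)] = 1 − 6×104 / (9×80)
  = 1 − 624/720 = 1 − 0.8667 ≈ 0.133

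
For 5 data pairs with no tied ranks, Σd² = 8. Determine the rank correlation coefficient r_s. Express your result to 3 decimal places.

0.600

ρ = 1 − 6Σd² / [n(n²−1)] = 1 − 6×8 / (5×24)
  = 1 − 48/120 = 1 − 0.4000 ≈ 0.600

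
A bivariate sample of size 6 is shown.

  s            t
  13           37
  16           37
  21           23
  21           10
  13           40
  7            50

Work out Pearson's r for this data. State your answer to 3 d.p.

n = 6, Σs = 91, Σt = 197, Σs² = 1525, Σt² = 7467, Σst = 2636
nΣst − ΣsΣt = 15816 − 17927 = -2111
nΣs² − (Σs)² = 9150 − 8281 = 869; nΣt² − (Σt)² = 44802 − 38809 = 5993
r = -2111 / √(869 × 5993) = -2111 / 2282.0861 ≈ -0.925

-0.925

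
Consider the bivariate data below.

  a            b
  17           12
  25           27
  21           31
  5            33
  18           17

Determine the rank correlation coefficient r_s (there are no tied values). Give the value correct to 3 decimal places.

-0.100

Rank a: 2, 5, 4, 1, 3
Rank b: 1, 3, 4, 5, 2
d = rank(a) − rank(b): 1, 2, 0, -4, 1; Σd² = 22
ρ = 1 − 6Σd² / [n(n²−1)] = 1 − 6×22 / (5×24) = 1 − 132/120 ≈ -0.100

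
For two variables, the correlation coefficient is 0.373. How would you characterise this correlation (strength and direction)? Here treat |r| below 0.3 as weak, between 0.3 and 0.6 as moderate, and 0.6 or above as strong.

moderate positive

r = 0.373 > 0 so the relationship is positive.
|r| = 0.373, which falls in the moderate range.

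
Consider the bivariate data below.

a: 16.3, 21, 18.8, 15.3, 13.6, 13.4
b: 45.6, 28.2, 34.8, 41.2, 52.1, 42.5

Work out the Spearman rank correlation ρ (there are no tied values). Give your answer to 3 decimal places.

Rank a: 4, 6, 5, 3, 2, 1
Rank b: 5, 1, 2, 3, 6, 4
d = rank(a) − rank(b): -1, 5, 3, 0, -4, -3; Σd² = 60
ρ = 1 − 6Σd² / [n(n²−1)] = 1 − 6×60 / (6×35) = 1 − 360/210 ≈ -0.714

-0.714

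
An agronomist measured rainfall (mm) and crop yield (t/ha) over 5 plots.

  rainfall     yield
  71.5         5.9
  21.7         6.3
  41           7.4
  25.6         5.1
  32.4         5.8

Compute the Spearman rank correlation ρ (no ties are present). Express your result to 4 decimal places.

0.2000

Rank rainfall: 5, 1, 4, 2, 3
Rank yield: 3, 4, 5, 1, 2
d = rank(rainfall) − rank(yield): 2, -3, -1, 1, 1; Σd² = 16
ρ = 1 − 6Σd² / [n(n²−1)] = 1 − 6×16 / (5×24) = 1 − 96/120 ≈ 0.2000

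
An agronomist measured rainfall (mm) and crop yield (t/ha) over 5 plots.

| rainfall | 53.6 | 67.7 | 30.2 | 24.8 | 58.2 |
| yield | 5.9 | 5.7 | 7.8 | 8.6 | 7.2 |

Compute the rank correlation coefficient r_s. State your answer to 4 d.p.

Rank rainfall: 3, 5, 2, 1, 4
Rank yield: 2, 1, 4, 5, 3
d = rank(rainfall) − rank(yield): 1, 4, -2, -4, 1; Σd² = 38
ρ = 1 − 6Σd² / [n(n²−1)] = 1 − 6×38 / (5×24) = 1 − 228/120 ≈ -0.9000

-0.9000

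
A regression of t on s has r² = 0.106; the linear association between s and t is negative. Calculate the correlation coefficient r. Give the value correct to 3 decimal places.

|r| = √0.106 = 0.326
The association is negative, so r = −0.326.

-0.326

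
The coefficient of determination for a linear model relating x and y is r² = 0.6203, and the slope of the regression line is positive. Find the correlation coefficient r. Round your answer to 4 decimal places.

|r| = √0.6203 = 0.7876
The association is positive, so r = 0.7876.

0.7876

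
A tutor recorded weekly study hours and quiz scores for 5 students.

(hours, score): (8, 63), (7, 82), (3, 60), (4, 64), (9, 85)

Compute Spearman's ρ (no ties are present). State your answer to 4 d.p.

0.7000

Rank hours: 4, 3, 1, 2, 5
Rank score: 2, 4, 1, 3, 5
d = rank(hours) − rank(score): 2, -1, 0, -1, 0; Σd² = 6
ρ = 1 − 6Σd² / [n(n²−1)] = 1 − 6×6 / (5×24) = 1 − 36/120 ≈ 0.7000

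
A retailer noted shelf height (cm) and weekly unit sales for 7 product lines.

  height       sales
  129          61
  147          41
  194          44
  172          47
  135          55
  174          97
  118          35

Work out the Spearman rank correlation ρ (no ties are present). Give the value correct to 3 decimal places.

Rank height: 2, 4, 7, 5, 3, 6, 1
Rank sales: 6, 2, 3, 4, 5, 7, 1
d = rank(height) − rank(sales): -4, 2, 4, 1, -2, -1, 0; Σd² = 42
ρ = 1 − 6Σd² / [n(n²−1)] = 1 − 6×42 / (7×48) = 1 − 252/336 ≈ 0.250

0.250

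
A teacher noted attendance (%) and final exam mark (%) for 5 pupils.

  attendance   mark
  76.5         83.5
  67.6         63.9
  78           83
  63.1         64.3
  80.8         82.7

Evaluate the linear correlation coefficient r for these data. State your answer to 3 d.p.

0.947

n = 5, Σx = 366, Σy = 377.4, Σx² = 27016.26, Σy² = 28918.24, Σxy = 27920.88
nΣxy − ΣxΣy = 139604.4 − 138128.4 = 1476
nΣx² − (Σx)² = 135081.3 − 133956 = 1125.3; nΣy² − (Σy)² = 144591.2 − 142430.76 = 2160.44
r = 1476 / √(1125.3 × 2160.44) = 1476 / 1559.2123 ≈ 0.947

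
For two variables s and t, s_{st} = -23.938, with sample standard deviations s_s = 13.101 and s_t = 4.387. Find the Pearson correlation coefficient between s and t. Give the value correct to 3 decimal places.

-0.417

r = Cov(s,t) / (s_s · s_t) = -23.938 / (13.101 × 4.387)
  = -23.938 / 57.4741 ≈ -0.417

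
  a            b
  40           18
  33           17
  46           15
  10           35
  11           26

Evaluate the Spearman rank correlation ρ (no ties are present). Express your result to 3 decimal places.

-0.900

Rank a: 4, 3, 5, 1, 2
Rank b: 3, 2, 1, 5, 4
d = rank(a) − rank(b): 1, 1, 4, -4, -2; Σd² = 38
ρ = 1 − 6Σd² / [n(n²−1)] = 1 − 6×38 / (5×24) = 1 − 228/120 ≈ -0.900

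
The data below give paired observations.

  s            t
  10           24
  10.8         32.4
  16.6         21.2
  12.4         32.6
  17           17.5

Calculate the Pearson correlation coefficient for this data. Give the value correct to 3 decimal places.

-0.709

n = 5, Σs = 66.8, Σt = 127.7, Σs² = 934.96, Σt² = 3444.21, Σst = 1643.58
nΣst − ΣsΣt = 8217.9 − 8530.36 = -312.46
nΣs² − (Σs)² = 4674.8 − 4462.24 = 212.56; nΣt² − (Σt)² = 17221.05 − 16307.29 = 913.76
r = -312.46 / √(212.56 × 913.76) = -312.46 / 440.7140 ≈ -0.709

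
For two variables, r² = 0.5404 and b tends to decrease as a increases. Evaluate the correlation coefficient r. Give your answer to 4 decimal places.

|r| = √0.5404 = 0.7351
The association is negative, so r = −0.7351.

-0.7351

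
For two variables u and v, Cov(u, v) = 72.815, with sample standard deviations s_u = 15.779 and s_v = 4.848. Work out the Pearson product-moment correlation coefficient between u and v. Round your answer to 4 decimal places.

r = Cov(u,v) / (s_u · s_v) = 72.815 / (15.779 × 4.848)
  = 72.815 / 76.4966 ≈ 0.9519

0.9519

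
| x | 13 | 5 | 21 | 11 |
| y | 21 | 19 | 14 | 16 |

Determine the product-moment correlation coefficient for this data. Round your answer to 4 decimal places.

-0.6003

n = 4, Σx = 50, Σy = 70, Σx² = 756, Σy² = 1254, Σxy = 838
nΣxy − ΣxΣy = 3352 − 3500 = -148
nΣx² − (Σx)² = 3024 − 2500 = 524; nΣy² − (Σy)² = 5016 − 4900 = 116
r = -148 / √(524 × 116) = -148 / 246.5441 ≈ -0.6003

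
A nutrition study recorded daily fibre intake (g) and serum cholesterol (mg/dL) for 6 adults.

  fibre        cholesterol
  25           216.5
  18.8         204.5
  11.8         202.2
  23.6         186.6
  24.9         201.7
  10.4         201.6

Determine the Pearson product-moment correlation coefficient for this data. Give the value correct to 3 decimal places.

n = 6, Σx = 114.5, Σy = 1213.1, Σx² = 2402.81, Σy² = 245722.35, Σxy = 23165.79
nΣxy − ΣxΣy = 138994.74 − 138899.95 = 94.79
nΣx² − (Σx)² = 14416.86 − 13110.25 = 1306.61; nΣy² − (Σy)² = 1474334.1 − 1471611.61 = 2722.49
r = 94.79 / √(1306.61 × 2722.49) = 94.79 / 1886.0627 ≈ 0.050

0.050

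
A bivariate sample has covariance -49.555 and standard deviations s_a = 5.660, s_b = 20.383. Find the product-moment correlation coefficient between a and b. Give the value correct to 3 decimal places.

-0.430

r = Cov(a,b) / (s_a · s_b) = -49.555 / (5.660 × 20.383)
  = -49.555 / 115.3678 ≈ -0.430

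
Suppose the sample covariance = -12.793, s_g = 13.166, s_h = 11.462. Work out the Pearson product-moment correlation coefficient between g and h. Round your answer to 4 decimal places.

-0.0848

r = Cov(g,h) / (s_g · s_h) = -12.793 / (13.166 × 11.462)
  = -12.793 / 150.9087 ≈ -0.0848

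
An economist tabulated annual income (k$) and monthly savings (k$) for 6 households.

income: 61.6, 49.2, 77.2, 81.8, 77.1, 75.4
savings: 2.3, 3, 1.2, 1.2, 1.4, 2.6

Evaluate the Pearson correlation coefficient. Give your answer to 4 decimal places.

-0.8087

n = 6, Σx = 422.3, Σy = 11.7, Σx² = 30495.85, Σy² = 25.89, Σxy = 784.06
nΣxy − ΣxΣy = 4704.36 − 4940.91 = -236.55
nΣx² − (Σx)² = 182975.1 − 178337.29 = 4637.81; nΣy² − (Σy)² = 155.34 − 136.89 = 18.45
r = -236.55 / √(4637.81 × 18.45) = -236.55 / 292.5194 ≈ -0.8087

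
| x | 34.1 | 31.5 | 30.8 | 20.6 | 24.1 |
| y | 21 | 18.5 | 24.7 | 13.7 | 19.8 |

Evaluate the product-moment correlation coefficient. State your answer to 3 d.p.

0.687

n = 5, Σx = 141.1, Σy = 97.7, Σx² = 4108.87, Σy² = 1973.07, Σxy = 2819.01
nΣxy − ΣxΣy = 14095.05 − 13785.47 = 309.58
nΣx² − (Σx)² = 20544.35 − 19909.21 = 635.14; nΣy² − (Σy)² = 9865.35 − 9545.29 = 320.06
r = 309.58 / √(635.14 × 320.06) = 309.58 / 450.8691 ≈ 0.687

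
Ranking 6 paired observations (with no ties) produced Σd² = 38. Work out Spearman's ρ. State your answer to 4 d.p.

ρ = 1 − 6Σd² / [n(n²−1)] = 1 − 6×38 / (6×35)
  = 1 − 228/210 = 1 − 1.08571 ≈ -0.0857

-0.0857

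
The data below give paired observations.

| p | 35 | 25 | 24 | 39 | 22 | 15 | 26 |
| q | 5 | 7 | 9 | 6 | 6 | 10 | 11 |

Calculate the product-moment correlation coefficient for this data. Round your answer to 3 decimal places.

-0.604

n = 7, Σp = 186, Σq = 54, Σp² = 5332, Σq² = 448, Σpq = 1368
nΣpq − ΣpΣq = 9576 − 10044 = -468
nΣp² − (Σp)² = 37324 − 34596 = 2728; nΣq² − (Σq)² = 3136 − 2916 = 220
r = -468 / √(2728 × 220) = -468 / 774.6999 ≈ -0.604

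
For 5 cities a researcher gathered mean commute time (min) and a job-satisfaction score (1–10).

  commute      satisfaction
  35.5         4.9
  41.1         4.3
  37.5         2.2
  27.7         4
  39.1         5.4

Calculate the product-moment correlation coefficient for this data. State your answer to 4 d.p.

n = 5, Σx = 180.9, Σy = 20.8, Σx² = 6651.81, Σy² = 92.5, Σxy = 755.12
nΣxy − ΣxΣy = 3775.6 − 3762.72 = 12.88
nΣx² − (Σx)² = 33259.05 − 32724.81 = 534.24; nΣy² − (Σy)² = 462.5 − 432.64 = 29.86
r = 12.88 / √(534.24 × 29.86) = 12.88 / 126.3028 ≈ 0.1020

0.1020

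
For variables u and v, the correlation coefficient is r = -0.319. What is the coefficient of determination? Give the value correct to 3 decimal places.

r² = (-0.319)² = 0.102

0.102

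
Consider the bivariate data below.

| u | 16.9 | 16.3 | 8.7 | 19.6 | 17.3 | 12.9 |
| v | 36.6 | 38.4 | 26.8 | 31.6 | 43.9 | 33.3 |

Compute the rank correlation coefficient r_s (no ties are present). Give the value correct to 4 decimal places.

0.3714

Rank u: 4, 3, 1, 6, 5, 2
Rank v: 4, 5, 1, 2, 6, 3
d = rank(u) − rank(v): 0, -2, 0, 4, -1, -1; Σd² = 22
ρ = 1 − 6Σd² / [n(n²−1)] = 1 − 6×22 / (6×35) = 1 − 132/210 ≈ 0.3714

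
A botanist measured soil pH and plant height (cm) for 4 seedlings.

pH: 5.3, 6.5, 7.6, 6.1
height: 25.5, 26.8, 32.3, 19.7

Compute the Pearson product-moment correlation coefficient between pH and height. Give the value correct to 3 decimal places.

0.679

n = 4, Σx = 25.5, Σy = 104.3, Σx² = 165.31, Σy² = 2799.87, Σxy = 675
nΣxy − ΣxΣy = 2700 − 2659.65 = 40.35
nΣx² − (Σx)² = 661.24 − 650.25 = 10.99; nΣy² − (Σy)² = 11199.48 − 10878.49 = 320.99
r = 40.35 / √(10.99 × 320.99) = 40.35 / 59.3943 ≈ 0.679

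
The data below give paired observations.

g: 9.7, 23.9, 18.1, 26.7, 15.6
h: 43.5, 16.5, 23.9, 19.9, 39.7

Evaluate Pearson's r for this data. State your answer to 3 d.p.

n = 5, Σg = 94, Σh = 143.5, Σg² = 1949.16, Σh² = 4707.81, Σgh = 2399.54
nΣgh − ΣgΣh = 11997.7 − 13489 = -1491.3
nΣg² − (Σg)² = 9745.8 − 8836 = 909.8; nΣh² − (Σh)² = 23539.05 − 20592.25 = 2946.8
r = -1491.3 / √(909.8 × 2946.8) = -1491.3 / 1637.3755 ≈ -0.911

-0.911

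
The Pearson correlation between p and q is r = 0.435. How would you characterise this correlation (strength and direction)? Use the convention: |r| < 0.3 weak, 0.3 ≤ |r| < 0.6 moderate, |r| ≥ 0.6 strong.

moderate positive

r = 0.435 > 0 so the relationship is positive.
|r| = 0.435, which falls in the moderate range.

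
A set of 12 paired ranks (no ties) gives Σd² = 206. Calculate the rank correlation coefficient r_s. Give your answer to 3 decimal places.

0.280

ρ = 1 − 6Σd² / [n(n²−1)] = 1 − 6×206 / (12×143)
  = 1 − 1236/1716 = 1 − 0.7203 ≈ 0.280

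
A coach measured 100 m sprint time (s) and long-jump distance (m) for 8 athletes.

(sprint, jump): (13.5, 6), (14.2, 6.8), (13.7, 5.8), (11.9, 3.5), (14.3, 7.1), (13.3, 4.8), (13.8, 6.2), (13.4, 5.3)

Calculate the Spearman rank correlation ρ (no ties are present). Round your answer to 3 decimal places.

0.976

Rank sprint: 4, 7, 5, 1, 8, 2, 6, 3
Rank jump: 5, 7, 4, 1, 8, 2, 6, 3
d = rank(sprint) − rank(jump): -1, 0, 1, 0, 0, 0, 0, 0; Σd² = 2
ρ = 1 − 6Σd² / [n(n²−1)] = 1 − 6×2 / (8×63) = 1 − 12/504 ≈ 0.976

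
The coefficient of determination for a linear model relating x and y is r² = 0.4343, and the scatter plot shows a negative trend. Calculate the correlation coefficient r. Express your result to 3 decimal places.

-0.659

|r| = √0.4343 = 0.659
The association is negative, so r = −0.659.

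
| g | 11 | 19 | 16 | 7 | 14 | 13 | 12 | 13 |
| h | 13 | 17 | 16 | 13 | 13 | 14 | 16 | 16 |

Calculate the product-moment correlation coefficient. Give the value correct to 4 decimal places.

0.6864

n = 8, Σg = 105, Σh = 118, Σg² = 1465, Σh² = 1760, Σgh = 1577
nΣgh − ΣgΣh = 12616 − 12390 = 226
nΣg² − (Σg)² = 11720 − 11025 = 695; nΣh² − (Σh)² = 14080 − 13924 = 156
r = 226 / √(695 × 156) = 226 / 329.2719 ≈ 0.6864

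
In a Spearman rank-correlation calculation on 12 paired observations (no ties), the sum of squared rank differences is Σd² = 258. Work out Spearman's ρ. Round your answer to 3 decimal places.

0.098

ρ = 1 − 6Σd² / [n(n²−1)] = 1 − 6×258 / (12×143)
  = 1 − 1548/1716 = 1 − 0.9021 ≈ 0.098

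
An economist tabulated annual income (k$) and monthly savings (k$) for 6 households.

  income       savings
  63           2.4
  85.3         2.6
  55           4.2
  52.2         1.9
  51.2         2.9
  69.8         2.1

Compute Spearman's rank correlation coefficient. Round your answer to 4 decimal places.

-0.1429

Rank income: 4, 6, 3, 2, 1, 5
Rank savings: 3, 4, 6, 1, 5, 2
d = rank(income) − rank(savings): 1, 2, -3, 1, -4, 3; Σd² = 40
ρ = 1 − 6Σd² / [n(n²−1)] = 1 − 6×40 / (6×35) = 1 − 240/210 ≈ -0.1429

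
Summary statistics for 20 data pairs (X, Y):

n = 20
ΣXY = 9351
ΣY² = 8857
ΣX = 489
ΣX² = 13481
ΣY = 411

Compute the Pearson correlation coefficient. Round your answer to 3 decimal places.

r = (nΣXY − ΣXΣY) / √[(nΣX² − (ΣX)²)(nΣY² − (ΣY)²)]
Numerator: 20×9351 − 489×411 = -13959
Denominator: √[(269620 − 239121)(177140 − 168921)] = √[30499 × 8219] = 15832.6018
r = -13959 / 15832.6018 ≈ -0.882

-0.882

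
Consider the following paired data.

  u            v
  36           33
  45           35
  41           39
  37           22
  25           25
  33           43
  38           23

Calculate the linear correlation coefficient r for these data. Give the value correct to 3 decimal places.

0.255

n = 7, Σu = 255, Σv = 220, Σu² = 9529, Σv² = 7322, Σuv = 8094
nΣuv − ΣuΣv = 56658 − 56100 = 558
nΣu² − (Σu)² = 66703 − 65025 = 1678; nΣv² − (Σv)² = 51254 − 48400 = 2854
r = 558 / √(1678 × 2854) = 558 / 2188.3811 ≈ 0.255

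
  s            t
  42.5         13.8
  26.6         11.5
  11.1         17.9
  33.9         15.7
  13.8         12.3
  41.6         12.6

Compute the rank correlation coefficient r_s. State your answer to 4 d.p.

-0.0857

Rank s: 6, 3, 1, 4, 2, 5
Rank t: 4, 1, 6, 5, 2, 3
d = rank(s) − rank(t): 2, 2, -5, -1, 0, 2; Σd² = 38
ρ = 1 − 6Σd² / [n(n²−1)] = 1 − 6×38 / (6×35) = 1 − 228/210 ≈ -0.0857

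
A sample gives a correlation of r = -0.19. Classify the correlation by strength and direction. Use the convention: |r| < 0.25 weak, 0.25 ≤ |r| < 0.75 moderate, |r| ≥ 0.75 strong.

r = -0.19 < 0 so the relationship is negative.
|r| = 0.19, which falls in the weak range.

weak negative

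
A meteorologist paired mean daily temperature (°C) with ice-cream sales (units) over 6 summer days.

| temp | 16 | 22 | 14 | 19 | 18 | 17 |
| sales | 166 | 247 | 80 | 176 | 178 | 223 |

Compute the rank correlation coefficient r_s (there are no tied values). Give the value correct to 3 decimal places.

0.771

Rank temp: 2, 6, 1, 5, 4, 3
Rank sales: 2, 6, 1, 3, 4, 5
d = rank(temp) − rank(sales): 0, 0, 0, 2, 0, -2; Σd² = 8
ρ = 1 − 6Σd² / [n(n²−1)] = 1 − 6×8 / (6×35) = 1 − 48/210 ≈ 0.771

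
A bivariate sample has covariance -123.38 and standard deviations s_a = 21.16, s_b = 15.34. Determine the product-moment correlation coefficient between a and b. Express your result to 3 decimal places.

-0.380

r = Cov(a,b) / (s_a · s_b) = -123.38 / (21.16 × 15.34)
  = -123.38 / 324.5944 ≈ -0.380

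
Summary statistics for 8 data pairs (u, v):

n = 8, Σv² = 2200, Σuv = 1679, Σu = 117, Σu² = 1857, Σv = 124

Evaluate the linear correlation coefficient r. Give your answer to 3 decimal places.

r = (nΣuv − ΣuΣv) / √[(nΣu² − (Σu)²)(nΣv² − (Σv)²)]
Numerator: 8×1679 − 117×124 = -1076
Denominator: √[(14856 − 13689)(17600 − 15376)] = √[1167 × 2224] = 1611.0270
r = -1076 / 1611.0270 ≈ -0.668

-0.668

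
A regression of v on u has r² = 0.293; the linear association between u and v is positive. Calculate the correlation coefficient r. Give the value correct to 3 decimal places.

|r| = √0.293 = 0.541
The association is positive, so r = 0.541.

0.541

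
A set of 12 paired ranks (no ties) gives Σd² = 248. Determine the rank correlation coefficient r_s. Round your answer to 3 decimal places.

ρ = 1 − 6Σd² / [n(n²−1)] = 1 − 6×248 / (12×143)
  = 1 − 1488/1716 = 1 − 0.8671 ≈ 0.133

0.133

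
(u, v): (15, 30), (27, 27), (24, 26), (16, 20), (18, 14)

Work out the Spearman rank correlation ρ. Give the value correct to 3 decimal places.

-0.100

Rank u: 1, 5, 4, 2, 3
Rank v: 5, 4, 3, 2, 1
d = rank(u) − rank(v): -4, 1, 1, 0, 2; Σd² = 22
ρ = 1 − 6Σd² / [n(n²−1)] = 1 − 6×22 / (5×24) = 1 − 132/120 ≈ -0.100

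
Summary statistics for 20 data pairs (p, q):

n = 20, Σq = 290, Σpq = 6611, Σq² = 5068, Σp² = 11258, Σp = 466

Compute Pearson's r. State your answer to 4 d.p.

r = (nΣpq − ΣpΣq) / √[(nΣp² − (Σp)²)(nΣq² − (Σq)²)]
Numerator: 20×6611 − 466×290 = -2920
Denominator: √[(225160 − 217156)(101360 − 84100)] = √[8004 × 17260] = 11753.6820
r = -2920 / 11753.6820 ≈ -0.2484

-0.2484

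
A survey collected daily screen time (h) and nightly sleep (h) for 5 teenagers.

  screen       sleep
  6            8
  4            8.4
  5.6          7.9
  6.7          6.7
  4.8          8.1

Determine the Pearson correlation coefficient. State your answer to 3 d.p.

-0.843

n = 5, Σx = 27.1, Σy = 39.1, Σx² = 151.29, Σy² = 307.47, Σxy = 209.61
nΣxy − ΣxΣy = 1048.05 − 1059.61 = -11.56
nΣx² − (Σx)² = 756.45 − 734.41 = 22.04; nΣy² − (Σy)² = 1537.35 − 1528.81 = 8.54
r = -11.56 / √(22.04 × 8.54) = -11.56 / 13.7194 ≈ -0.843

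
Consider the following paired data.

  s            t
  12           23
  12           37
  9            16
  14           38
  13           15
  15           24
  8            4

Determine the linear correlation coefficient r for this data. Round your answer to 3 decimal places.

n = 7, Σs = 83, Σt = 157, Σs² = 1023, Σt² = 4415, Σst = 1983
nΣst − ΣsΣt = 13881 − 13031 = 850
nΣs² − (Σs)² = 7161 − 6889 = 272; nΣt² − (Σt)² = 30905 − 24649 = 6256
r = 850 / √(272 × 6256) = 850 / 1304.4662 ≈ 0.652

0.652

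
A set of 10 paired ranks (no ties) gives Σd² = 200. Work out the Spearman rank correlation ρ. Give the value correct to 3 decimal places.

-0.212

ρ = 1 − 6Σd² / [n(n²−1)] = 1 − 6×200 / (10×99)
  = 1 − 1200/990 = 1 − 1.2121 ≈ -0.212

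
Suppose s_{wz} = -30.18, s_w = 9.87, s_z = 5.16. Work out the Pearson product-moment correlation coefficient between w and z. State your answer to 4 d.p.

r = Cov(w,z) / (s_w · s_z) = -30.18 / (9.87 × 5.16)
  = -30.18 / 50.9292 ≈ -0.5926

-0.5926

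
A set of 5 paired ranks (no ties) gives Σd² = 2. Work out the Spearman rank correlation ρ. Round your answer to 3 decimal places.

ρ = 1 − 6Σd² / [n(n²−1)] = 1 − 6×2 / (5×24)
  = 1 − 12/120 = 1 − 0.1000 ≈ 0.900

0.900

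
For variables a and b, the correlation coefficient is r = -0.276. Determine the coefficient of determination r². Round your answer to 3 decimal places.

r² = (-0.276)² = 0.076

0.076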